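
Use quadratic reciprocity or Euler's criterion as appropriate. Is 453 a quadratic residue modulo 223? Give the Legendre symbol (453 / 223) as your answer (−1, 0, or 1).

1

Euler's criterion: (453/223) ≡ 7^111 (mod 223).
7^2 ≡ 49 (mod 223)
7^4 ≡ 171 (mod 223)
7^8 ≡ 28 (mod 223)
7^16 ≡ 115 (mod 223)
7^32 ≡ 68 (mod 223)
7^64 ≡ 164 (mod 223)
7^111 = 7^(64+32+8+4+2+1) ≡ 1 (mod 223).
Result is 1, so (453/223) = 1.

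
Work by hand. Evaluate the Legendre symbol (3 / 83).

Reciprocity: 3 ≡ 3 and 83 ≡ 3 (mod 4), so (3/83) = −(83/3).
Reduce top mod 3: now compute (2/3).
Pull out 2: since 3 ≡ 3 (mod 8), (2/3) = -1.
Reached (1/3) = 1. Collecting the sign flips along the way, the symbol is +1.

1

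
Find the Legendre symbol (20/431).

Euler's criterion: (20/431) ≡ 20^215 (mod 431).
20^2 ≡ 400 (mod 431)
20^4 ≡ 99 (mod 431)
20^8 ≡ 319 (mod 431)
20^16 ≡ 45 (mod 431)
20^32 ≡ 301 (mod 431)
20^64 ≡ 91 (mod 431)
20^128 ≡ 92 (mod 431)
20^215 = 20^(128+64+16+4+2+1) ≡ 1 (mod 431).
Result is 1, so (20/431) = 1.

1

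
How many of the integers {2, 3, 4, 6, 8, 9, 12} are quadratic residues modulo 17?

4

(2/17) = +1 → QR.
(3/17) = -1 → non-residue.
(4/17) = +1 → QR.
(6/17) = -1 → non-residue.
(8/17) = +1 → QR.
(9/17) = +1 → QR.
(12/17) = -1 → non-residue.
Total quadratic residues among the 7: 4.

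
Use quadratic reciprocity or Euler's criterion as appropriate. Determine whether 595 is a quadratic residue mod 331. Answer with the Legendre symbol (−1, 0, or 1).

First reduce: 595 ≡ 264 (mod 331).
Pull out 2^3: since 331 ≡ 3 (mod 8), (2/331) = -1, so (2/331)^3 = -1.
Reciprocity: 33 ≡ 1 and 331 ≡ 3 (mod 4), so (33/331) = +(331/33).
Reduce top mod 33: now compute (1/33).
Reached (1/33) = 1. Collecting the sign flips along the way, the symbol is -1.

-1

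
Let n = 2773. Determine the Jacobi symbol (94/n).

Pull out 2: since 2773 ≡ 5 (mod 8), (2/2773) = -1.
Reciprocity: 47 ≡ 3 and 2773 ≡ 1 (mod 4), so (47/2773) = +(2773/47).
Reduce top mod 47: now compute (0/47).
Top reduces to 0: gcd > 1, so the symbol is 0.

0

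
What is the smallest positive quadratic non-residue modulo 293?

(2/293) = −1, so 2 is the smallest positive non-residue mod 293.

2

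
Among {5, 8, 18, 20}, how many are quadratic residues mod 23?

2

(5/23) = -1 → non-residue.
(8/23) = +1 → QR.
(18/23) = +1 → QR.
(20/23) = -1 → non-residue.
Total quadratic residues among the 4: 2.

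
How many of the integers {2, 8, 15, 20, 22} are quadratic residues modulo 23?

2

(2/23) = +1 → QR.
(8/23) = +1 → QR.
(15/23) = -1 → non-residue.
(20/23) = -1 → non-residue.
(22/23) = -1 → non-residue.
Total quadratic residues among the 5: 2.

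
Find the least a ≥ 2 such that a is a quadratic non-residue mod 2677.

2

(2/2677) = −1, so 2 is the smallest positive non-residue mod 2677.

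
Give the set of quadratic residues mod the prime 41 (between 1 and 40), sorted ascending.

Square k = 1,…,20 (k and 41−k give the same square):
1²=1, 2²=4, 3²=9, 4²=16, 5²=25, 6²=36, 7²≡8, 8²≡23, 9²≡40, 10²≡18, 11²≡39, 12²≡21, 13²≡5, 14²≡32, 15²≡20, 16²≡10, 17²≡2, 18²≡37, 19²≡33, 20²≡31 (mod 41).
So the quadratic residues mod 41 are {1, 2, 4, 5, 8, 9, 10, 16, 18, 20, 21, 23, 25, 31, 32, 33, 36, 37, 39, 40}.

1 2 4 5 8 9 10 16 18 20 21 23 25 31 32 33 36 37 39 40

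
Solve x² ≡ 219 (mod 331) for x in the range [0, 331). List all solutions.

72, 259

Since 331 ≡ 3 (mod 4), a square root of 219 is 219^((331+1)/4) = 219^83 mod 331.
Repeated squaring: 219^2≡297, 219^4≡163, 219^8≡89, 219^16≡308, 219^32≡198, 219^64≡146 (mod 331).
219^83 = 219^(64+16+2+1) ≡ 259 (mod 331).
Check: 259² = 67081 ≡ 219 (mod 331). The two roots are 72 and 259.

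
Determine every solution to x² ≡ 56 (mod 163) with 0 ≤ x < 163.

43, 120

Since 163 ≡ 3 (mod 4), a square root of 56 is 56^((163+1)/4) = 56^41 mod 163.
Repeated squaring: 56^2≡39, 56^4≡54, 56^8≡145, 56^16≡161, 56^32≡4 (mod 163).
56^41 = 56^(32+8+1) ≡ 43 (mod 163).
Check: 43² = 1849 ≡ 56 (mod 163). The two roots are 43 and 120.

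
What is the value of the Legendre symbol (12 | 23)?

1

Pull out 2^2: since 23 ≡ 7 (mod 8), (2/23) = +1, so (2/23)^2 = +1.
Reciprocity: 3 ≡ 3 and 23 ≡ 3 (mod 4), so (3/23) = −(23/3).
Reduce top mod 3: now compute (2/3).
Pull out 2: since 3 ≡ 3 (mod 8), (2/3) = -1.
Reached (1/3) = 1. Collecting the sign flips along the way, the symbol is +1.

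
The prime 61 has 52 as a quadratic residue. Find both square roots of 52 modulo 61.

61 ≡ 1 (mod 4), so we find a root by search.
Trying successive values, 28² = 784 ≡ 52 (mod 61). The other root is 61 − 28 = 33.

28, 33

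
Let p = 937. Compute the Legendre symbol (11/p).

-1

Reciprocity: 11 ≡ 3 and 937 ≡ 1 (mod 4), so (11/937) = +(937/11).
Reduce top mod 11: now compute (2/11).
Pull out 2: since 11 ≡ 3 (mod 8), (2/11) = -1.
Reached (1/11) = 1. Collecting the sign flips along the way, the symbol is -1.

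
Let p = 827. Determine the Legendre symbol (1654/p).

First reduce: 1654 ≡ 0 (mod 827).
Top reduces to 0: gcd > 1, so the symbol is 0.

0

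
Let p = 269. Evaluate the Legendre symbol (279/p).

First reduce: 279 ≡ 10 (mod 269).
Pull out 2: since 269 ≡ 5 (mod 8), (2/269) = -1.
Reciprocity: 5 ≡ 1 and 269 ≡ 1 (mod 4), so (5/269) = +(269/5).
Reduce top mod 5: now compute (4/5).
Pull out 2^2: since 5 ≡ 5 (mod 8), (2/5) = -1, so (2/5)^2 = +1.
Reached (1/5) = 1. Collecting the sign flips along the way, the symbol is -1.

-1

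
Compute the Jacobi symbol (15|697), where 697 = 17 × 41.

Reciprocity: 15 ≡ 3 and 697 ≡ 1 (mod 4), so (15/697) = +(697/15).
Reduce top mod 15: now compute (7/15).
Reciprocity: 7 ≡ 3 and 15 ≡ 3 (mod 4), so (7/15) = −(15/7).
Reduce top mod 7: now compute (1/7).
Reached (1/7) = 1. Collecting the sign flips along the way, the symbol is -1.

-1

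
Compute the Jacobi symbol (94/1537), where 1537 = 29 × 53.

Pull out 2: since 1537 ≡ 1 (mod 8), (2/1537) = +1.
Reciprocity: 47 ≡ 3 and 1537 ≡ 1 (mod 4), so (47/1537) = +(1537/47).
Reduce top mod 47: now compute (33/47).
Reciprocity: 33 ≡ 1 and 47 ≡ 3 (mod 4), so (33/47) = +(47/33).
Reduce top mod 33: now compute (14/33).
Pull out 2: since 33 ≡ 1 (mod 8), (2/33) = +1.
Reciprocity: 7 ≡ 3 and 33 ≡ 1 (mod 4), so (7/33) = +(33/7).
Reduce top mod 7: now compute (5/7).
Reciprocity: 5 ≡ 1 and 7 ≡ 3 (mod 4), so (5/7) = +(7/5).
Reduce top mod 5: now compute (2/5).
Pull out 2: since 5 ≡ 5 (mod 8), (2/5) = -1.
Reached (1/5) = 1. Collecting the sign flips along the way, the symbol is -1.

-1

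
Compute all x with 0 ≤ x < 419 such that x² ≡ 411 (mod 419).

192, 227

Since 419 ≡ 3 (mod 4), a square root of 411 is 411^((419+1)/4) = 411^105 mod 419.
Repeated squaring: 411^2≡64, 411^4≡325, 411^8≡37, 411^16≡112, 411^32≡393, 411^64≡257 (mod 419).
411^105 = 411^(64+32+8+1) ≡ 192 (mod 419).
Check: 192² = 36864 ≡ 411 (mod 419). The two roots are 192 and 227.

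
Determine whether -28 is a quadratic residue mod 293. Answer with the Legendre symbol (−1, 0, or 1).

First reduce: -28 ≡ 265 (mod 293).
Reciprocity: 265 ≡ 1 and 293 ≡ 1 (mod 4), so (265/293) = +(293/265).
Reduce top mod 265: now compute (28/265).
Pull out 2^2: since 265 ≡ 1 (mod 8), (2/265) = +1, so (2/265)^2 = +1.
Reciprocity: 7 ≡ 3 and 265 ≡ 1 (mod 4), so (7/265) = +(265/7).
Reduce top mod 7: now compute (6/7).
Pull out 2: since 7 ≡ 7 (mod 8), (2/7) = +1.
Reciprocity: 3 ≡ 3 and 7 ≡ 3 (mod 4), so (3/7) = −(7/3).
Reduce top mod 3: now compute (1/3).
Reached (1/3) = 1. Collecting the sign flips along the way, the symbol is -1.

-1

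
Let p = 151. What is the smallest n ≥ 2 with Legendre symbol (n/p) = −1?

3

(2/151) = +1, so 2 is a residue.
(3/151) = −1, so 3 is the smallest positive non-residue mod 151.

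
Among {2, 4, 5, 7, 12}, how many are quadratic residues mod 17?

2

(2/17) = +1 → QR.
(4/17) = +1 → QR.
(5/17) = -1 → non-residue.
(7/17) = -1 → non-residue.
(12/17) = -1 → non-residue.
Total quadratic residues among the 5: 2.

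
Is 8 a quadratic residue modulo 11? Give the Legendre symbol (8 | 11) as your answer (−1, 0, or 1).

Euler's criterion: (8/11) ≡ 8^5 (mod 11).
8^2 ≡ 9 (mod 11)
8^4 ≡ 4 (mod 11)
8^5 = 8^(4+1) ≡ 10 (mod 11).
Result is 10 ≡ −1, so (8/11) = −1.

-1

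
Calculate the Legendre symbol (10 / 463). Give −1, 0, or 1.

Pull out 2: since 463 ≡ 7 (mod 8), (2/463) = +1.
Reciprocity: 5 ≡ 1 and 463 ≡ 3 (mod 4), so (5/463) = +(463/5).
Reduce top mod 5: now compute (3/5).
Reciprocity: 3 ≡ 3 and 5 ≡ 1 (mod 4), so (3/5) = +(5/3).
Reduce top mod 3: now compute (2/3).
Pull out 2: since 3 ≡ 3 (mod 8), (2/3) = -1.
Reached (1/3) = 1. Collecting the sign flips along the way, the symbol is -1.

-1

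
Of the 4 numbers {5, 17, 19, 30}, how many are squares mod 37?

(5/37) = -1 → non-residue.
(17/37) = -1 → non-residue.
(19/37) = -1 → non-residue.
(30/37) = +1 → QR.
Total quadratic residues among the 4: 1.

1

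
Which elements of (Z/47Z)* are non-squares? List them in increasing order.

5, 10, 11, 13, 15, 19, 20, 22, 23, 26, 29, 30, 31, 33, 35, 38, 39, 40, 41, 43, 44, 45, 46

Square k = 1,…,23 (k and 47−k give the same square):
1²=1, 2²=4, 3²=9, 4²=16, 5²=25, 6²=36, 7²≡2, 8²≡17, 9²≡34, 10²≡6, 11²≡27, 12²≡3, 13²≡28, 14²≡8, 15²≡37, 16²≡21, 17²≡7, 18²≡42, 19²≡32, 20²≡24, 21²≡18, 22²≡14, 23²≡12 (mod 47).
The residues are {1, 2, 3, 4, 6, 7, 8, 9, 12, 14, 16, 17, 18, 21, 24, 25, 27, 28, 32, 34, 36, 37, 42}; the non-residues are the remaining 23 nonzero classes.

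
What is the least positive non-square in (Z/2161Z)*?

(2/2161) = +1, so 2 is a residue.
(3/2161) = +1, so 3 is a residue.
(4/2161) = +1, so 4 is a residue.
(5/2161) = +1, so 5 is a residue.
(6/2161) = +1, so 6 is a residue.
(7/2161) = −1, so 7 is the smallest positive non-residue mod 2161.

7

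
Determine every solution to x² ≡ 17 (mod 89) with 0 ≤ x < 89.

27, 62

89 ≡ 1 (mod 4), so we find a root by search.
Trying successive values, 27² = 729 ≡ 17 (mod 89). The other root is 89 − 27 = 62.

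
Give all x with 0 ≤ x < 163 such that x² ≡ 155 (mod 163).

36, 127

Since 163 ≡ 3 (mod 4), a square root of 155 is 155^((163+1)/4) = 155^41 mod 163.
Repeated squaring: 155^2≡64, 155^4≡21, 155^8≡115, 155^16≡22, 155^32≡158 (mod 163).
155^41 = 155^(32+8+1) ≡ 36 (mod 163).
Check: 36² = 1296 ≡ 155 (mod 163). The two roots are 36 and 127.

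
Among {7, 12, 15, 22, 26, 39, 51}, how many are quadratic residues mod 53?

2

(7/53) = +1 → QR.
(12/53) = -1 → non-residue.
(15/53) = +1 → QR.
(22/53) = -1 → non-residue.
(26/53) = -1 → non-residue.
(39/53) = -1 → non-residue.
(51/53) = -1 → non-residue.
Total quadratic residues among the 7: 2.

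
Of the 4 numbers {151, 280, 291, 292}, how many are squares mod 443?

(151/443) = +1 → QR.
(280/443) = -1 → non-residue.
(291/443) = -1 → non-residue.
(292/443) = -1 → non-residue.
Total quadratic residues among the 4: 1.

1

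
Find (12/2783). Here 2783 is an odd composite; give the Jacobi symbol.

Pull out 2^2: since 2783 ≡ 7 (mod 8), (2/2783) = +1, so (2/2783)^2 = +1.
Reciprocity: 3 ≡ 3 and 2783 ≡ 3 (mod 4), so (3/2783) = −(2783/3).
Reduce top mod 3: now compute (2/3).
Pull out 2: since 3 ≡ 3 (mod 8), (2/3) = -1.
Reached (1/3) = 1. Collecting the sign flips along the way, the symbol is +1.

1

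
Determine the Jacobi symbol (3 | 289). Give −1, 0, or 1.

1

Reciprocity: 3 ≡ 3 and 289 ≡ 1 (mod 4), so (3/289) = +(289/3).
Reduce top mod 3: now compute (1/3).
Reached (1/3) = 1. Collecting the sign flips along the way, the symbol is +1.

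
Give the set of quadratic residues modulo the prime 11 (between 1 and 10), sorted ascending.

1, 3, 4, 5, 9

Square k = 1,…,5 (k and 11−k give the same square):
1²=1, 2²=4, 3²=9, 4²≡5, 5²≡3 (mod 11).
So the quadratic residues mod 11 are {1, 3, 4, 5, 9}.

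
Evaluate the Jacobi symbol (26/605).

1

Pull out 2: since 605 ≡ 5 (mod 8), (2/605) = -1.
Reciprocity: 13 ≡ 1 and 605 ≡ 1 (mod 4), so (13/605) = +(605/13).
Reduce top mod 13: now compute (7/13).
Reciprocity: 7 ≡ 3 and 13 ≡ 1 (mod 4), so (7/13) = +(13/7).
Reduce top mod 7: now compute (6/7).
Pull out 2: since 7 ≡ 7 (mod 8), (2/7) = +1.
Reciprocity: 3 ≡ 3 and 7 ≡ 3 (mod 4), so (3/7) = −(7/3).
Reduce top mod 3: now compute (1/3).
Reached (1/3) = 1. Collecting the sign flips along the way, the symbol is +1.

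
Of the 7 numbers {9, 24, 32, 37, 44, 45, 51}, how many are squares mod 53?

(9/53) = +1 → QR.
(24/53) = +1 → QR.
(32/53) = -1 → non-residue.
(37/53) = +1 → QR.
(44/53) = +1 → QR.
(45/53) = -1 → non-residue.
(51/53) = -1 → non-residue.
Total quadratic residues among the 7: 4.

4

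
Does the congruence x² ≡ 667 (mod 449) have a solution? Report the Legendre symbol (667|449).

-1

First reduce: 667 ≡ 218 (mod 449).
Pull out 2: since 449 ≡ 1 (mod 8), (2/449) = +1.
Reciprocity: 109 ≡ 1 and 449 ≡ 1 (mod 4), so (109/449) = +(449/109).
Reduce top mod 109: now compute (13/109).
Reciprocity: 13 ≡ 1 and 109 ≡ 1 (mod 4), so (13/109) = +(109/13).
Reduce top mod 13: now compute (5/13).
Reciprocity: 5 ≡ 1 and 13 ≡ 1 (mod 4), so (5/13) = +(13/5).
Reduce top mod 5: now compute (3/5).
Reciprocity: 3 ≡ 3 and 5 ≡ 1 (mod 4), so (3/5) = +(5/3).
Reduce top mod 3: now compute (2/3).
Pull out 2: since 3 ≡ 3 (mod 8), (2/3) = -1.
Reached (1/3) = 1. Collecting the sign flips along the way, the symbol is -1.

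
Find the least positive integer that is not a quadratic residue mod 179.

(2/179) = −1, so 2 is the smallest positive non-residue mod 179.

2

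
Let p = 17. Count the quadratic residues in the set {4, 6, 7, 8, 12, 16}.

(4/17) = +1 → QR.
(6/17) = -1 → non-residue.
(7/17) = -1 → non-residue.
(8/17) = +1 → QR.
(12/17) = -1 → non-residue.
(16/17) = +1 → QR.
Total quadratic residues among the 6: 3.

3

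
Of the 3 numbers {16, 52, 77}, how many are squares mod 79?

(16/79) = +1 → QR.
(52/79) = +1 → QR.
(77/79) = -1 → non-residue.
Total quadratic residues among the 3: 2.

2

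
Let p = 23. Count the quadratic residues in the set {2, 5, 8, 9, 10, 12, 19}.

4

(2/23) = +1 → QR.
(5/23) = -1 → non-residue.
(8/23) = +1 → QR.
(9/23) = +1 → QR.
(10/23) = -1 → non-residue.
(12/23) = +1 → QR.
(19/23) = -1 → non-residue.
Total quadratic residues among the 7: 4.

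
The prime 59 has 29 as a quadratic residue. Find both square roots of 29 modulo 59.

Since 59 ≡ 3 (mod 4), a square root of 29 is 29^((59+1)/4) = 29^15 mod 59.
Repeated squaring: 29^2≡15, 29^4≡48, 29^8≡3 (mod 59).
29^15 = 29^(8+4+2+1) ≡ 41 (mod 59).
Check: 41² = 1681 ≡ 29 (mod 59). The two roots are 18 and 41.

18, 41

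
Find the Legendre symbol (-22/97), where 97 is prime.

1

Euler's criterion: (-22/97) ≡ 75^48 (mod 97).
75^2 ≡ 96 (mod 97)
75^4 ≡ 1 (mod 97)
75^8 ≡ 1 (mod 97)
75^16 ≡ 1 (mod 97)
75^32 ≡ 1 (mod 97)
75^48 = 75^(32+16) ≡ 1 (mod 97).
Result is 1, so (-22/97) = 1.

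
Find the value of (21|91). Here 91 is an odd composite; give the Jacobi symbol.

Reciprocity: 21 ≡ 1 and 91 ≡ 3 (mod 4), so (21/91) = +(91/21).
Reduce top mod 21: now compute (7/21).
Reciprocity: 7 ≡ 3 and 21 ≡ 1 (mod 4), so (7/21) = +(21/7).
Reduce top mod 7: now compute (0/7).
Top reduces to 0: gcd > 1, so the symbol is 0.

0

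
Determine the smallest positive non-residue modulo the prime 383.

(2/383) = +1, so 2 is a residue.
(3/383) = +1, so 3 is a residue.
(4/383) = +1, so 4 is a residue.
(5/383) = −1, so 5 is the smallest positive non-residue mod 383.

5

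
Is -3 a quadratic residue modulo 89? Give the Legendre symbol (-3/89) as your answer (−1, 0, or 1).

First reduce: -3 ≡ 86 (mod 89).
Pull out 2: since 89 ≡ 1 (mod 8), (2/89) = +1.
Reciprocity: 43 ≡ 3 and 89 ≡ 1 (mod 4), so (43/89) = +(89/43).
Reduce top mod 43: now compute (3/43).
Reciprocity: 3 ≡ 3 and 43 ≡ 3 (mod 4), so (3/43) = −(43/3).
Reduce top mod 3: now compute (1/3).
Reached (1/3) = 1. Collecting the sign flips along the way, the symbol is -1.

-1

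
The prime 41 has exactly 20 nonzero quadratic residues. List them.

Square k = 1,…,20 (k and 41−k give the same square):
1²=1, 2²=4, 3²=9, 4²=16, 5²=25, 6²=36, 7²≡8, 8²≡23, 9²≡40, 10²≡18, 11²≡39, 12²≡21, 13²≡5, 14²≡32, 15²≡20, 16²≡10, 17²≡2, 18²≡37, 19²≡33, 20²≡31 (mod 41).
So the quadratic residues mod 41 are {1, 2, 4, 5, 8, 9, 10, 16, 18, 20, 21, 23, 25, 31, 32, 33, 36, 37, 39, 40}.

1 2 4 5 8 9 10 16 18 20 21 23 25 31 32 33 36 37 39 40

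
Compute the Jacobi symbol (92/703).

Pull out 2^2: since 703 ≡ 7 (mod 8), (2/703) = +1, so (2/703)^2 = +1.
Reciprocity: 23 ≡ 3 and 703 ≡ 3 (mod 4), so (23/703) = −(703/23).
Reduce top mod 23: now compute (13/23).
Reciprocity: 13 ≡ 1 and 23 ≡ 3 (mod 4), so (13/23) = +(23/13).
Reduce top mod 13: now compute (10/13).
Pull out 2: since 13 ≡ 5 (mod 8), (2/13) = -1.
Reciprocity: 5 ≡ 1 and 13 ≡ 1 (mod 4), so (5/13) = +(13/5).
Reduce top mod 5: now compute (3/5).
Reciprocity: 3 ≡ 3 and 5 ≡ 1 (mod 4), so (3/5) = +(5/3).
Reduce top mod 3: now compute (2/3).
Pull out 2: since 3 ≡ 3 (mod 8), (2/3) = -1.
Reached (1/3) = 1. Collecting the sign flips along the way, the symbol is -1.

-1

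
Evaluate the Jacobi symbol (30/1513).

Pull out 2: since 1513 ≡ 1 (mod 8), (2/1513) = +1.
Reciprocity: 15 ≡ 3 and 1513 ≡ 1 (mod 4), so (15/1513) = +(1513/15).
Reduce top mod 15: now compute (13/15).
Reciprocity: 13 ≡ 1 and 15 ≡ 3 (mod 4), so (13/15) = +(15/13).
Reduce top mod 13: now compute (2/13).
Pull out 2: since 13 ≡ 5 (mod 8), (2/13) = -1.
Reached (1/13) = 1. Collecting the sign flips along the way, the symbol is -1.

-1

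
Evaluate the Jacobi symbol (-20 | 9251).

First reduce: -20 ≡ 9231 (mod 9251).
Reciprocity: 9231 ≡ 3 and 9251 ≡ 3 (mod 4), so (9231/9251) = −(9251/9231).
Reduce top mod 9231: now compute (20/9231).
Pull out 2^2: since 9231 ≡ 7 (mod 8), (2/9231) = +1, so (2/9231)^2 = +1.
Reciprocity: 5 ≡ 1 and 9231 ≡ 3 (mod 4), so (5/9231) = +(9231/5).
Reduce top mod 5: now compute (1/5).
Reached (1/5) = 1. Collecting the sign flips along the way, the symbol is -1.

-1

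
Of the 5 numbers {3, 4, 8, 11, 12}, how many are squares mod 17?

(3/17) = -1 → non-residue.
(4/17) = +1 → QR.
(8/17) = +1 → QR.
(11/17) = -1 → non-residue.
(12/17) = -1 → non-residue.
Total quadratic residues among the 5: 2.

2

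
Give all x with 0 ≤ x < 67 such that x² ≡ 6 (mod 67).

26, 41

Since 67 ≡ 3 (mod 4), a square root of 6 is 6^((67+1)/4) = 6^17 mod 67.
Repeated squaring: 6^2≡36, 6^4≡23, 6^8≡60, 6^16≡49 (mod 67).
6^17 = 6^(16+1) ≡ 26 (mod 67).
Check: 26² = 676 ≡ 6 (mod 67). The two roots are 26 and 41.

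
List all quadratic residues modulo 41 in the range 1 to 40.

Square k = 1,…,20 (k and 41−k give the same square):
1²=1, 2²=4, 3²=9, 4²=16, 5²=25, 6²=36, 7²≡8, 8²≡23, 9²≡40, 10²≡18, 11²≡39, 12²≡21, 13²≡5, 14²≡32, 15²≡20, 16²≡10, 17²≡2, 18²≡37, 19²≡33, 20²≡31 (mod 41).
So the quadratic residues mod 41 are {1, 2, 4, 5, 8, 9, 10, 16, 18, 20, 21, 23, 25, 31, 32, 33, 36, 37, 39, 40}.

1,2,4,5,8,9,10,16,18,20,21,23,25,31,32,33,36,37,39,40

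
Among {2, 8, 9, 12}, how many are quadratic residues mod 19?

(2/19) = -1 → non-residue.
(8/19) = -1 → non-residue.
(9/19) = +1 → QR.
(12/19) = -1 → non-residue.
Total quadratic residues among the 4: 1.

1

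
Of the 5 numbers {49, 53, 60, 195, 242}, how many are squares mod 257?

4

(49/257) = +1 → QR.
(53/257) = -1 → non-residue.
(60/257) = +1 → QR.
(195/257) = +1 → QR.
(242/257) = +1 → QR.
Total quadratic residues among the 5: 4.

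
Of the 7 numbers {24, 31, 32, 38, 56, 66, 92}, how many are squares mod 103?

5

(24/103) = -1 → non-residue.
(31/103) = -1 → non-residue.
(32/103) = +1 → QR.
(38/103) = +1 → QR.
(56/103) = +1 → QR.
(66/103) = +1 → QR.
(92/103) = +1 → QR.
Total quadratic residues among the 7: 5.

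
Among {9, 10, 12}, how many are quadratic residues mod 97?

(9/97) = +1 → QR.
(10/97) = -1 → non-residue.
(12/97) = +1 → QR.
Total quadratic residues among the 3: 2.

2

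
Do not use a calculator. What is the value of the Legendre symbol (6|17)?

-1

Euler's criterion: (6/17) ≡ 6^8 (mod 17).
6^2 ≡ 2 (mod 17)
6^4 ≡ 4 (mod 17)
6^8 ≡ 16 (mod 17)
6^8 = 6^(8) ≡ 16 (mod 17).
Result is 16 ≡ −1, so (6/17) = −1.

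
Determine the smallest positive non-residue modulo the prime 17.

(2/17) = +1, so 2 is a residue.
(3/17) = −1, so 3 is the smallest positive non-residue mod 17.

3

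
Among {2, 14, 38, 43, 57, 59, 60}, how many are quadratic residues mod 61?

3

(2/61) = -1 → non-residue.
(14/61) = +1 → QR.
(38/61) = -1 → non-residue.
(43/61) = -1 → non-residue.
(57/61) = +1 → QR.
(59/61) = -1 → non-residue.
(60/61) = +1 → QR.
Total quadratic residues among the 7: 3.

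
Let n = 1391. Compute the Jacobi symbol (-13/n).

First reduce: -13 ≡ 1378 (mod 1391).
Pull out 2: since 1391 ≡ 7 (mod 8), (2/1391) = +1.
Reciprocity: 689 ≡ 1 and 1391 ≡ 3 (mod 4), so (689/1391) = +(1391/689).
Reduce top mod 689: now compute (13/689).
Reciprocity: 13 ≡ 1 and 689 ≡ 1 (mod 4), so (13/689) = +(689/13).
Reduce top mod 13: now compute (0/13).
Top reduces to 0: gcd > 1, so the symbol is 0.

0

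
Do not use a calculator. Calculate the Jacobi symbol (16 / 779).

1

Pull out 2^4: since 779 ≡ 3 (mod 8), (2/779) = -1, so (2/779)^4 = +1.
Reached (1/779) = 1. Collecting the sign flips along the way, the symbol is +1.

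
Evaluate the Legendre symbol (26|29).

-1

Euler's criterion: (26/29) ≡ 26^14 (mod 29).
26^2 ≡ 9 (mod 29)
26^4 ≡ 23 (mod 29)
26^8 ≡ 7 (mod 29)
26^14 = 26^(8+4+2) ≡ 28 (mod 29).
Result is 28 ≡ −1, so (26/29) = −1.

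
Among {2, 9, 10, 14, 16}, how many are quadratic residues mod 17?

3

(2/17) = +1 → QR.
(9/17) = +1 → QR.
(10/17) = -1 → non-residue.
(14/17) = -1 → non-residue.
(16/17) = +1 → QR.
Total quadratic residues among the 5: 3.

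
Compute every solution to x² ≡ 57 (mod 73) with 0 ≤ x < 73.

73 ≡ 1 (mod 4), so we find a root by search.
Trying successive values, 35² = 1225 ≡ 57 (mod 73). The other root is 73 − 35 = 38.

35, 38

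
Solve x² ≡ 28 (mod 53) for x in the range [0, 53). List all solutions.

53 ≡ 1 (mod 4), so we find a root by search.
Trying successive values, 9² = 81 ≡ 28 (mod 53). The other root is 53 − 9 = 44.

9, 44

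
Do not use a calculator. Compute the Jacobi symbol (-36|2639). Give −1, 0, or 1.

First reduce: -36 ≡ 2603 (mod 2639).
Reciprocity: 2603 ≡ 3 and 2639 ≡ 3 (mod 4), so (2603/2639) = −(2639/2603).
Reduce top mod 2603: now compute (36/2603).
Pull out 2^2: since 2603 ≡ 3 (mod 8), (2/2603) = -1, so (2/2603)^2 = +1.
Reciprocity: 9 ≡ 1 and 2603 ≡ 3 (mod 4), so (9/2603) = +(2603/9).
Reduce top mod 9: now compute (2/9).
Pull out 2: since 9 ≡ 1 (mod 8), (2/9) = +1.
Reached (1/9) = 1. Collecting the sign flips along the way, the symbol is -1.

-1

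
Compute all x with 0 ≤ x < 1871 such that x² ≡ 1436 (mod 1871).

232, 1639

Since 1871 ≡ 3 (mod 4), a square root of 1436 is 1436^((1871+1)/4) = 1436^468 mod 1871.
Repeated squaring: 1436^2≡254, 1436^4≡902, 1436^8≡1590, 1436^16≡379, 1436^32≡1445, 1436^64≡1860, 1436^128≡121, 1436^256≡1544 (mod 1871).
1436^468 = 1436^(256+128+64+16+4) ≡ 1639 (mod 1871).
Check: 1639² = 2686321 ≡ 1436 (mod 1871). The two roots are 232 and 1639.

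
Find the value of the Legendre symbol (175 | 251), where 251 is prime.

Reciprocity: 175 ≡ 3 and 251 ≡ 3 (mod 4), so (175/251) = −(251/175).
Reduce top mod 175: now compute (76/175).
Pull out 2^2: since 175 ≡ 7 (mod 8), (2/175) = +1, so (2/175)^2 = +1.
Reciprocity: 19 ≡ 3 and 175 ≡ 3 (mod 4), so (19/175) = −(175/19).
Reduce top mod 19: now compute (4/19).
Pull out 2^2: since 19 ≡ 3 (mod 8), (2/19) = -1, so (2/19)^2 = +1.
Reached (1/19) = 1. Collecting the sign flips along the way, the symbol is +1.

1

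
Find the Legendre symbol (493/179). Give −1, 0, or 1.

1

Euler's criterion: (493/179) ≡ 135^89 (mod 179).
135^2 ≡ 146 (mod 179)
135^4 ≡ 15 (mod 179)
135^8 ≡ 46 (mod 179)
135^16 ≡ 147 (mod 179)
135^32 ≡ 129 (mod 179)
135^64 ≡ 173 (mod 179)
135^89 = 135^(64+16+8+1) ≡ 1 (mod 179).
Result is 1, so (493/179) = 1.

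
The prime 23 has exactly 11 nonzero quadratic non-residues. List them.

Square k = 1,…,11 (k and 23−k give the same square):
1²=1, 2²=4, 3²=9, 4²=16, 5²≡2, 6²≡13, 7²≡3, 8²≡18, 9²≡12, 10²≡8, 11²≡6 (mod 23).
The residues are {1, 2, 3, 4, 6, 8, 9, 12, 13, 16, 18}; the non-residues are the remaining 11 nonzero classes.

5, 7, 10, 11, 14, 15, 17, 19, 20, 21, 22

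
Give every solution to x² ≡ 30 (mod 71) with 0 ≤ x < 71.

32, 39

Since 71 ≡ 3 (mod 4), a square root of 30 is 30^((71+1)/4) = 30^18 mod 71.
Repeated squaring: 30^2≡48, 30^4≡32, 30^8≡30, 30^16≡48 (mod 71).
30^18 = 30^(16+2) ≡ 32 (mod 71).
Check: 32² = 1024 ≡ 30 (mod 71). The two roots are 32 and 39.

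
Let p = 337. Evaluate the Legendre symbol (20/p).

Euler's criterion: (20/337) ≡ 20^168 (mod 337).
20^2 ≡ 63 (mod 337)
20^4 ≡ 262 (mod 337)
20^8 ≡ 233 (mod 337)
20^16 ≡ 32 (mod 337)
20^32 ≡ 13 (mod 337)
20^64 ≡ 169 (mod 337)
20^128 ≡ 253 (mod 337)
20^168 = 20^(128+32+8) ≡ 336 (mod 337).
Result is 336 ≡ −1, so (20/337) = −1.

-1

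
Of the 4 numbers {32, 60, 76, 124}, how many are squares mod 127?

4

(32/127) = +1 → QR.
(60/127) = +1 → QR.
(76/127) = +1 → QR.
(124/127) = +1 → QR.
Total quadratic residues among the 4: 4.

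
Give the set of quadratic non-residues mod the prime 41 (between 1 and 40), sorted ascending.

3, 6, 7, 11, 12, 13, 14, 15, 17, 19, 22, 24, 26, 27, 28, 29, 30, 34, 35, 38

Square k = 1,…,20 (k and 41−k give the same square):
1²=1, 2²=4, 3²=9, 4²=16, 5²=25, 6²=36, 7²≡8, 8²≡23, 9²≡40, 10²≡18, 11²≡39, 12²≡21, 13²≡5, 14²≡32, 15²≡20, 16²≡10, 17²≡2, 18²≡37, 19²≡33, 20²≡31 (mod 41).
The residues are {1, 2, 4, 5, 8, 9, 10, 16, 18, 20, 21, 23, 25, 31, 32, 33, 36, 37, 39, 40}; the non-residues are the remaining 20 nonzero classes.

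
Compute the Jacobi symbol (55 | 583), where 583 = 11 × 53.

Reciprocity: 55 ≡ 3 and 583 ≡ 3 (mod 4), so (55/583) = −(583/55).
Reduce top mod 55: now compute (33/55).
Reciprocity: 33 ≡ 1 and 55 ≡ 3 (mod 4), so (33/55) = +(55/33).
Reduce top mod 33: now compute (22/33).
Pull out 2: since 33 ≡ 1 (mod 8), (2/33) = +1.
Reciprocity: 11 ≡ 3 and 33 ≡ 1 (mod 4), so (11/33) = +(33/11).
Reduce top mod 11: now compute (0/11).
Top reduces to 0: gcd > 1, so the symbol is 0.

0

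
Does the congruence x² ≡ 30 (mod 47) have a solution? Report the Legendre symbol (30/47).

Euler's criterion: (30/47) ≡ 30^23 (mod 47).
30^2 ≡ 7 (mod 47)
30^4 ≡ 2 (mod 47)
30^8 ≡ 4 (mod 47)
30^16 ≡ 16 (mod 47)
30^23 = 30^(16+4+2+1) ≡ 46 (mod 47).
Result is 46 ≡ −1, so (30/47) = −1.

-1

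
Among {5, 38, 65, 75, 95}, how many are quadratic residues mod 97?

(5/97) = -1 → non-residue.
(38/97) = -1 → non-residue.
(65/97) = +1 → QR.
(75/97) = +1 → QR.
(95/97) = +1 → QR.
Total quadratic residues among the 5: 3.

3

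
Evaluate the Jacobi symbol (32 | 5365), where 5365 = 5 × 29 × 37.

-1

Pull out 2^5: since 5365 ≡ 5 (mod 8), (2/5365) = -1, so (2/5365)^5 = -1.
Reached (1/5365) = 1. Collecting the sign flips along the way, the symbol is -1.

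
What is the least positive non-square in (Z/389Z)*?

(2/389) = −1, so 2 is the smallest positive non-residue mod 389.

2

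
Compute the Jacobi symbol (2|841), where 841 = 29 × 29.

1

Pull out 2: since 841 ≡ 1 (mod 8), (2/841) = +1.
Reached (1/841) = 1. Collecting the sign flips along the way, the symbol is +1.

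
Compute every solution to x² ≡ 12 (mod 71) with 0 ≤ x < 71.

Since 71 ≡ 3 (mod 4), a square root of 12 is 12^((71+1)/4) = 12^18 mod 71.
Repeated squaring: 12^2≡2, 12^4≡4, 12^8≡16, 12^16≡43 (mod 71).
12^18 = 12^(16+2) ≡ 15 (mod 71).
Check: 15² = 225 ≡ 12 (mod 71). The two roots are 15 and 56.

15, 56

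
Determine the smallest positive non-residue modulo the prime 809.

3

(2/809) = +1, so 2 is a residue.
(3/809) = −1, so 3 is the smallest positive non-residue mod 809.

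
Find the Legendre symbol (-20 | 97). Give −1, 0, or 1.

First reduce: -20 ≡ 77 (mod 97).
Reciprocity: 77 ≡ 1 and 97 ≡ 1 (mod 4), so (77/97) = +(97/77).
Reduce top mod 77: now compute (20/77).
Pull out 2^2: since 77 ≡ 5 (mod 8), (2/77) = -1, so (2/77)^2 = +1.
Reciprocity: 5 ≡ 1 and 77 ≡ 1 (mod 4), so (5/77) = +(77/5).
Reduce top mod 5: now compute (2/5).
Pull out 2: since 5 ≡ 5 (mod 8), (2/5) = -1.
Reached (1/5) = 1. Collecting the sign flips along the way, the symbol is -1.

-1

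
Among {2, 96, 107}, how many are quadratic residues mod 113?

1

(2/113) = +1 → QR.
(96/113) = -1 → non-residue.
(107/113) = -1 → non-residue.
Total quadratic residues among the 3: 1.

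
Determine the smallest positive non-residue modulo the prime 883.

2

(2/883) = −1, so 2 is the smallest positive non-residue mod 883.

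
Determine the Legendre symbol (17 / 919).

Reciprocity: 17 ≡ 1 and 919 ≡ 3 (mod 4), so (17/919) = +(919/17).
Reduce top mod 17: now compute (1/17).
Reached (1/17) = 1. Collecting the sign flips along the way, the symbol is +1.

1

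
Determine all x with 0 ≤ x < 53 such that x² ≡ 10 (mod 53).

53 ≡ 1 (mod 4), so we find a root by search.
Trying successive values, 13² = 169 ≡ 10 (mod 53). The other root is 53 − 13 = 40.

13, 40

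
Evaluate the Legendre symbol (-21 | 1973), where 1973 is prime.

First reduce: -21 ≡ 1952 (mod 1973).
Pull out 2^5: since 1973 ≡ 5 (mod 8), (2/1973) = -1, so (2/1973)^5 = -1.
Reciprocity: 61 ≡ 1 and 1973 ≡ 1 (mod 4), so (61/1973) = +(1973/61).
Reduce top mod 61: now compute (21/61).
Reciprocity: 21 ≡ 1 and 61 ≡ 1 (mod 4), so (21/61) = +(61/21).
Reduce top mod 21: now compute (19/21).
Reciprocity: 19 ≡ 3 and 21 ≡ 1 (mod 4), so (19/21) = +(21/19).
Reduce top mod 19: now compute (2/19).
Pull out 2: since 19 ≡ 3 (mod 8), (2/19) = -1.
Reached (1/19) = 1. Collecting the sign flips along the way, the symbol is +1.

1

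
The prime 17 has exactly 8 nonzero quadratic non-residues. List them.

3, 5, 6, 7, 10, 11, 12, 14

Square k = 1,…,8 (k and 17−k give the same square):
1²=1, 2²=4, 3²=9, 4²=16, 5²≡8, 6²≡2, 7²≡15, 8²≡13 (mod 17).
The residues are {1, 2, 4, 8, 9, 13, 15, 16}; the non-residues are the remaining 8 nonzero classes.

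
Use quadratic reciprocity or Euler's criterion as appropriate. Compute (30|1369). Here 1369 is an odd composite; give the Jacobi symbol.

Pull out 2: since 1369 ≡ 1 (mod 8), (2/1369) = +1.
Reciprocity: 15 ≡ 3 and 1369 ≡ 1 (mod 4), so (15/1369) = +(1369/15).
Reduce top mod 15: now compute (4/15).
Pull out 2^2: since 15 ≡ 7 (mod 8), (2/15) = +1, so (2/15)^2 = +1.
Reached (1/15) = 1. Collecting the sign flips along the way, the symbol is +1.

1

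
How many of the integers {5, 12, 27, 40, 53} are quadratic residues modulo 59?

(5/59) = +1 → QR.
(12/59) = +1 → QR.
(27/59) = +1 → QR.
(40/59) = -1 → non-residue.
(53/59) = +1 → QR.
Total quadratic residues among the 5: 4.

4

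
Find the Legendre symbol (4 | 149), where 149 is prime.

Pull out 2^2: since 149 ≡ 5 (mod 8), (2/149) = -1, so (2/149)^2 = +1.
Reached (1/149) = 1. Collecting the sign flips along the way, the symbol is +1.

1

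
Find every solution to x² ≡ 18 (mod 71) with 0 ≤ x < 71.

35, 36

Since 71 ≡ 3 (mod 4), a square root of 18 is 18^((71+1)/4) = 18^18 mod 71.
Repeated squaring: 18^2≡40, 18^4≡38, 18^8≡24, 18^16≡8 (mod 71).
18^18 = 18^(16+2) ≡ 36 (mod 71).
Check: 36² = 1296 ≡ 18 (mod 71). The two roots are 35 and 36.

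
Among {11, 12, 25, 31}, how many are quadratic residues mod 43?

(11/43) = +1 → QR.
(12/43) = -1 → non-residue.
(25/43) = +1 → QR.
(31/43) = +1 → QR.
Total quadratic residues among the 4: 3.

3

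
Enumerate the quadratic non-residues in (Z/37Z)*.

2, 5, 6, 8, 13, 14, 15, 17, 18, 19, 20, 22, 23, 24, 29, 31, 32, 35

Square k = 1,…,18 (k and 37−k give the same square):
1²=1, 2²=4, 3²=9, 4²=16, 5²=25, 6²=36, 7²≡12, 8²≡27, 9²≡7, 10²≡26, 11²≡10, 12²≡33, 13²≡21, 14²≡11, 15²≡3, 16²≡34, 17²≡30, 18²≡28 (mod 37).
The residues are {1, 3, 4, 7, 9, 10, 11, 12, 16, 21, 25, 26, 27, 28, 30, 33, 34, 36}; the non-residues are the remaining 18 nonzero classes.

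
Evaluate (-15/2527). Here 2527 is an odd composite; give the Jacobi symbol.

-1

First reduce: -15 ≡ 2512 (mod 2527).
Pull out 2^4: since 2527 ≡ 7 (mod 8), (2/2527) = +1, so (2/2527)^4 = +1.
Reciprocity: 157 ≡ 1 and 2527 ≡ 3 (mod 4), so (157/2527) = +(2527/157).
Reduce top mod 157: now compute (15/157).
Reciprocity: 15 ≡ 3 and 157 ≡ 1 (mod 4), so (15/157) = +(157/15).
Reduce top mod 15: now compute (7/15).
Reciprocity: 7 ≡ 3 and 15 ≡ 3 (mod 4), so (7/15) = −(15/7).
Reduce top mod 7: now compute (1/7).
Reached (1/7) = 1. Collecting the sign flips along the way, the symbol is -1.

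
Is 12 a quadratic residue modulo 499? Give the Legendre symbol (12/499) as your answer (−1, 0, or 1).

-1

Pull out 2^2: since 499 ≡ 3 (mod 8), (2/499) = -1, so (2/499)^2 = +1.
Reciprocity: 3 ≡ 3 and 499 ≡ 3 (mod 4), so (3/499) = −(499/3).
Reduce top mod 3: now compute (1/3).
Reached (1/3) = 1. Collecting the sign flips along the way, the symbol is -1.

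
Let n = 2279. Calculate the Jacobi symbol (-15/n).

First reduce: -15 ≡ 2264 (mod 2279).
Pull out 2^3: since 2279 ≡ 7 (mod 8), (2/2279) = +1, so (2/2279)^3 = +1.
Reciprocity: 283 ≡ 3 and 2279 ≡ 3 (mod 4), so (283/2279) = −(2279/283).
Reduce top mod 283: now compute (15/283).
Reciprocity: 15 ≡ 3 and 283 ≡ 3 (mod 4), so (15/283) = −(283/15).
Reduce top mod 15: now compute (13/15).
Reciprocity: 13 ≡ 1 and 15 ≡ 3 (mod 4), so (13/15) = +(15/13).
Reduce top mod 13: now compute (2/13).
Pull out 2: since 13 ≡ 5 (mod 8), (2/13) = -1.
Reached (1/13) = 1. Collecting the sign flips along the way, the symbol is -1.

-1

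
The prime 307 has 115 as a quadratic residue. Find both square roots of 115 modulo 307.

Since 307 ≡ 3 (mod 4), a square root of 115 is 115^((307+1)/4) = 115^77 mod 307.
Repeated squaring: 115^2≡24, 115^4≡269, 115^8≡216, 115^16≡299, 115^32≡64, 115^64≡105 (mod 307).
115^77 = 115^(64+8+4+1) ≡ 280 (mod 307).
Check: 280² = 78400 ≡ 115 (mod 307). The two roots are 27 and 280.

27, 280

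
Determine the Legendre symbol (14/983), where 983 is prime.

1

Pull out 2: since 983 ≡ 7 (mod 8), (2/983) = +1.
Reciprocity: 7 ≡ 3 and 983 ≡ 3 (mod 4), so (7/983) = −(983/7).
Reduce top mod 7: now compute (3/7).
Reciprocity: 3 ≡ 3 and 7 ≡ 3 (mod 4), so (3/7) = −(7/3).
Reduce top mod 3: now compute (1/3).
Reached (1/3) = 1. Collecting the sign flips along the way, the symbol is +1.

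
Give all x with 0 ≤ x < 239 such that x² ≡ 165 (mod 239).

72, 167

Since 239 ≡ 3 (mod 4), a square root of 165 is 165^((239+1)/4) = 165^60 mod 239.
Repeated squaring: 165^2≡218, 165^4≡202, 165^8≡174, 165^16≡162, 165^32≡193 (mod 239).
165^60 = 165^(32+16+8+4) ≡ 72 (mod 239).
Check: 72² = 5184 ≡ 165 (mod 239). The two roots are 72 and 167.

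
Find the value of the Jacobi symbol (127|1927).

Reciprocity: 127 ≡ 3 and 1927 ≡ 3 (mod 4), so (127/1927) = −(1927/127).
Reduce top mod 127: now compute (22/127).
Pull out 2: since 127 ≡ 7 (mod 8), (2/127) = +1.
Reciprocity: 11 ≡ 3 and 127 ≡ 3 (mod 4), so (11/127) = −(127/11).
Reduce top mod 11: now compute (6/11).
Pull out 2: since 11 ≡ 3 (mod 8), (2/11) = -1.
Reciprocity: 3 ≡ 3 and 11 ≡ 3 (mod 4), so (3/11) = −(11/3).
Reduce top mod 3: now compute (2/3).
Pull out 2: since 3 ≡ 3 (mod 8), (2/3) = -1.
Reached (1/3) = 1. Collecting the sign flips along the way, the symbol is -1.

-1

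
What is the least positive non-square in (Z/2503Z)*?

(2/2503) = +1, so 2 is a residue.
(3/2503) = −1, so 3 is the smallest positive non-residue mod 2503.

3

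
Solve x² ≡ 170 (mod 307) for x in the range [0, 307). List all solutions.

Since 307 ≡ 3 (mod 4), a square root of 170 is 170^((307+1)/4) = 170^77 mod 307.
Repeated squaring: 170^2≡42, 170^4≡229, 170^8≡251, 170^16≡66, 170^32≡58, 170^64≡294 (mod 307).
170^77 = 170^(64+8+4+1) ≡ 28 (mod 307).
Check: 28² = 784 ≡ 170 (mod 307). The two roots are 28 and 279.

28, 279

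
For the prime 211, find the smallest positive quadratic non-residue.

(2/211) = −1, so 2 is the smallest positive non-residue mod 211.

2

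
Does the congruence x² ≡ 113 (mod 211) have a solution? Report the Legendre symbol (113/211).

Euler's criterion: (113/211) ≡ 113^105 (mod 211).
113^2 ≡ 109 (mod 211)
113^4 ≡ 65 (mod 211)
113^8 ≡ 5 (mod 211)
113^16 ≡ 25 (mod 211)
113^32 ≡ 203 (mod 211)
113^64 ≡ 64 (mod 211)
113^105 = 113^(64+32+8+1) ≡ 1 (mod 211).
Result is 1, so (113/211) = 1.

1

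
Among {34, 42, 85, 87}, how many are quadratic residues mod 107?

4

(34/107) = +1 → QR.
(42/107) = +1 → QR.
(85/107) = +1 → QR.
(87/107) = +1 → QR.
Total quadratic residues among the 4: 4.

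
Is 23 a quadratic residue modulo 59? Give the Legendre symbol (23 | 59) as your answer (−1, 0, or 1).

Reciprocity: 23 ≡ 3 and 59 ≡ 3 (mod 4), so (23/59) = −(59/23).
Reduce top mod 23: now compute (13/23).
Reciprocity: 13 ≡ 1 and 23 ≡ 3 (mod 4), so (13/23) = +(23/13).
Reduce top mod 13: now compute (10/13).
Pull out 2: since 13 ≡ 5 (mod 8), (2/13) = -1.
Reciprocity: 5 ≡ 1 and 13 ≡ 1 (mod 4), so (5/13) = +(13/5).
Reduce top mod 5: now compute (3/5).
Reciprocity: 3 ≡ 3 and 5 ≡ 1 (mod 4), so (3/5) = +(5/3).
Reduce top mod 3: now compute (2/3).
Pull out 2: since 3 ≡ 3 (mod 8), (2/3) = -1.
Reached (1/3) = 1. Collecting the sign flips along the way, the symbol is -1.

-1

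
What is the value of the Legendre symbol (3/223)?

Euler's criterion: (3/223) ≡ 3^111 (mod 223).
3^2 ≡ 9 (mod 223)
3^4 ≡ 81 (mod 223)
3^8 ≡ 94 (mod 223)
3^16 ≡ 139 (mod 223)
3^32 ≡ 143 (mod 223)
3^64 ≡ 156 (mod 223)
3^111 = 3^(64+32+8+4+2+1) ≡ 222 (mod 223).
Result is 222 ≡ −1, so (3/223) = −1.

-1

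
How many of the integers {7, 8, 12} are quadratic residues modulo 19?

(7/19) = +1 → QR.
(8/19) = -1 → non-residue.
(12/19) = -1 → non-residue.
Total quadratic residues among the 3: 1.

1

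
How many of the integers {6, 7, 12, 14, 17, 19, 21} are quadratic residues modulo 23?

2

(6/23) = +1 → QR.
(7/23) = -1 → non-residue.
(12/23) = +1 → QR.
(14/23) = -1 → non-residue.
(17/23) = -1 → non-residue.
(19/23) = -1 → non-residue.
(21/23) = -1 → non-residue.
Total quadratic residues among the 7: 2.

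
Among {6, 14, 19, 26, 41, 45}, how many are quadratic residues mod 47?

2

(6/47) = +1 → QR.
(14/47) = +1 → QR.
(19/47) = -1 → non-residue.
(26/47) = -1 → non-residue.
(41/47) = -1 → non-residue.
(45/47) = -1 → non-residue.
Total quadratic residues among the 6: 2.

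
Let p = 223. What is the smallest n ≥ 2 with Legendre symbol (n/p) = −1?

3

(2/223) = +1, so 2 is a residue.
(3/223) = −1, so 3 is the smallest positive non-residue mod 223.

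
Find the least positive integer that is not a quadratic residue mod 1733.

2

(2/1733) = −1, so 2 is the smallest positive non-residue mod 1733.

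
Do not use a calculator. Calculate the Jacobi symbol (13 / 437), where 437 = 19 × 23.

Reciprocity: 13 ≡ 1 and 437 ≡ 1 (mod 4), so (13/437) = +(437/13).
Reduce top mod 13: now compute (8/13).
Pull out 2^3: since 13 ≡ 5 (mod 8), (2/13) = -1, so (2/13)^3 = -1.
Reached (1/13) = 1. Collecting the sign flips along the way, the symbol is -1.

-1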